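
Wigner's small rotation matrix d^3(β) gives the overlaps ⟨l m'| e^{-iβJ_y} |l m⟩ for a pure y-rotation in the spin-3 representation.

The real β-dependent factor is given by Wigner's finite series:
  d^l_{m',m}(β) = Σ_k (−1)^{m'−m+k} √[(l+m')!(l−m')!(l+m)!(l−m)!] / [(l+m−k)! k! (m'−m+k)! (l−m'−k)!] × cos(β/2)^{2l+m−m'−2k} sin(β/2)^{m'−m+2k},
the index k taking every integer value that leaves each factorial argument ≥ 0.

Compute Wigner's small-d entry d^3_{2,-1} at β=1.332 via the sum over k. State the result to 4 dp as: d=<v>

d^3_{2,-1}(β=1.332) via Wigner's sum:
With c≡cos(β/2)=0.786299 and s≡sin(β/2)=0.617846, N=[120·1·2·24]^{1/2}=75.894664
k: max(0,(-1)−(2))=0 … min(3+(-1),3−(2))=1
  k=0: (−1)^3·75.8947/(12)·0.7863^3·0.6178^3 = -0.725160
  k=1: (−1)^4·75.8947/(24)·0.7863^1·0.6178^5 = +0.223866
d^3_{2,-1}(1.332) = -0.725160 +0.223866 = -0.501294

d=-0.5013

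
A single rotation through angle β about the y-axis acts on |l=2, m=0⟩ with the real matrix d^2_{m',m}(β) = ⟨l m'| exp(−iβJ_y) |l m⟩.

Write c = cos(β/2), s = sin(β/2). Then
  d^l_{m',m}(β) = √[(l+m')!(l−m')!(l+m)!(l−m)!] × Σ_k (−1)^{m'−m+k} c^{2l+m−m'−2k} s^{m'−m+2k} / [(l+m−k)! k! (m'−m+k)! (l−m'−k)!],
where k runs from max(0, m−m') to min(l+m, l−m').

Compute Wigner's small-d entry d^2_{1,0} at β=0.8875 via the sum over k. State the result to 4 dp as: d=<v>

d^2_{1,0}(β=0.8875) via Wigner's sum:
Half-angle: c=0.903148, s=0.429329. N=√(6·1·2·2)=4.898979
Admissible k: 0..1 (factorial args all ≥0)
  k=0: (−1)^1·4.8990/(2)·0.9031^3·0.4293^1 = -0.774717
  k=1: (−1)^2·4.8990/(2)·0.9031^1·0.4293^3 = +0.175068
d^2_{1,0}(0.8875) = -0.774717 +0.175068 = -0.599649

d=-0.5996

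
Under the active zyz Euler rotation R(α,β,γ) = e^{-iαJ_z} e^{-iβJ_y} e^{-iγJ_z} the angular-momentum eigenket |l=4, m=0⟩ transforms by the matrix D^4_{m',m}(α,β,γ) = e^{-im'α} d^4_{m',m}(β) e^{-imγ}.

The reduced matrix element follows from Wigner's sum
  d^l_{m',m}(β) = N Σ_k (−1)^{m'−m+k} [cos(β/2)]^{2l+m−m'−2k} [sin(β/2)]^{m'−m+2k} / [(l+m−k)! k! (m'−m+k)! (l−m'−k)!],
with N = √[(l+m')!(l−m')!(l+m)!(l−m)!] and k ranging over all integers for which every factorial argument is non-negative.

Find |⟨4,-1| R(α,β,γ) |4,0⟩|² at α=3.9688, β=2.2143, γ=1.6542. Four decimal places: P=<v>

D^4_{-1,0}(3.9688,2.2143,1.6542) = e^{-i·-1·3.9688}·d^4_{-1,0}(2.2143)·e^{-i·0·1.6542}. Compute d first:
Half-angle: c=0.447212, s=0.894428. N=√(6·120·24·24)=643.987578
The bounds max(0,m−m')=1 and min(l+m,l−m')=4 give 4 terms
  k=1: (−1)^0·643.9876/(144)·0.4472^7·0.8944^1 = +0.014311
  k=2: (−1)^1·643.9876/(24)·0.4472^5·0.8944^3 = -0.343456
  k=3: (−1)^2·643.9876/(24)·0.4472^3·0.8944^5 = +1.373834
  k=4: (−1)^3·643.9876/(144)·0.4472^1·0.8944^7 = -0.915895
d^4_{-1,0}(2.2143) = +0.014311 -0.343456 +1.373834 -0.915895 = +0.128793
|D^4_{-1,0}|² = |d^4_{-1,0}(β)|² = (+0.128793)² = 0.016588 (the z-rotation phases have unit modulus)

P=0.0166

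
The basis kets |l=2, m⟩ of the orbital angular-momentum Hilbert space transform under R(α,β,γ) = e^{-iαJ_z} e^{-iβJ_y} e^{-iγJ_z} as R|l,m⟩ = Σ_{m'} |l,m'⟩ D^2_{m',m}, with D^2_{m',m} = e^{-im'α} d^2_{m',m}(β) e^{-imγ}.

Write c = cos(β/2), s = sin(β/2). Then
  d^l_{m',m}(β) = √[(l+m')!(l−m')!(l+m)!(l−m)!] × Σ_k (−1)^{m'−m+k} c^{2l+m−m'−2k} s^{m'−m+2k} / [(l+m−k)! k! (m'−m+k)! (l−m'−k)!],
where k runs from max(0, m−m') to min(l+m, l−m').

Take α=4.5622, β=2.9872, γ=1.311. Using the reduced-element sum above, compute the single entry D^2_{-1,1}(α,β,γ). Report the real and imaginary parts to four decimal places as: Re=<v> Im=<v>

Re=0.9646 Im=0.1062

D^2_{-1,1}(4.5622,2.9872,1.311) = e^{-i·-1·4.5622}·d^2_{-1,1}(2.9872)·e^{-i·1·1.311}. Compute d first:
Half-angle: c=0.077120, s=0.997022. N=√(1·6·6·1)=6.000000
k: max(0,(1)−(-1))=2 … min(2+(1),2−(-1))=3
  k=2: (−1)^0·6.0000/(2)·0.0771^2·0.9970^2 = +0.017736
  k=3: (−1)^1·6.0000/(6)·0.0771^0·0.9970^4 = -0.988140
d^2_{-1,1}(2.9872) = +0.017736 -0.988140 = -0.970404
Phases: e^{-i·(-1)·4.5622}=-0.149625-0.988743i, e^{-i·(1)·1.311}=+0.256884-0.966442i ⇒ D=+0.964581+0.106151i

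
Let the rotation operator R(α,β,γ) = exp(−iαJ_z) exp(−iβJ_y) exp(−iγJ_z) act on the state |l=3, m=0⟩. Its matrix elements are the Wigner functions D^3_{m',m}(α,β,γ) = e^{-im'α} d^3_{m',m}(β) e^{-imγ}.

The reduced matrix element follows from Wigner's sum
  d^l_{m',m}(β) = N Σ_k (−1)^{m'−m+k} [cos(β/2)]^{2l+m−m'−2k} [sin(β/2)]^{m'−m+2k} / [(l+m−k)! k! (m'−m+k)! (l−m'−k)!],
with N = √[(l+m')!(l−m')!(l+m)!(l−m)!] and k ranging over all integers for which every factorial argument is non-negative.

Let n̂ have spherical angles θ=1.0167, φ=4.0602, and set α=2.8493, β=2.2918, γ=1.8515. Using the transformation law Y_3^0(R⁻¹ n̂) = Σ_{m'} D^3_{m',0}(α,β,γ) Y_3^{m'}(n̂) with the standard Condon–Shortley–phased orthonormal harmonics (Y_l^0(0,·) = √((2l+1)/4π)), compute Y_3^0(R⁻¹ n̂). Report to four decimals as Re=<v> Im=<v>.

Re=0.1336 Im=0.0000

Need the full column D^3_{m',0} for m'=−3..3 at α=2.8493, β=2.2918, γ=1.8515.
cos(β/2)=0.412226, sin(β/2)=0.911081
d^3_{-3,0}: single k=3 term ⇒ +0.236916;  D = -0.151520+0.182128i
d^3_{-2,0}: k∈[2..3] ⇒ +0.131286 -0.641300 = -0.510014;  D = -0.425321+0.281453i
d^3_{-1,0}: k∈[1..3] ⇒ +0.037569 -0.550542 +0.896422 = +0.383448;  D = -0.367185+0.110490i
d^3_{0,0}: k∈[0..3] ⇒ +0.004907 -0.215725 +1.053763 -0.571931 = +0.271014;  D = +0.271014+0.000000i
d^3_{1,0}: k∈[0..2] ⇒ -0.037569 +0.550542 -0.896422 = -0.383448;  D = +0.367185+0.110490i
d^3_{2,0}: k∈[0..1] ⇒ +0.131286 -0.641300 = -0.510014;  D = -0.425321-0.281453i
d^3_{3,0}: single k=0 term ⇒ -0.236916;  D = +0.151520+0.182128i
Y_3^{m'}(θ=1.0167,φ=4.0602) and Σ D·Y over m':
  (-0.1515+0.1821i)·(+0.2377+0.0965i)  (-0.4253+0.2815i)·(-0.1024-0.3751i)  (-0.3672+0.1105i)·(-0.0641+0.0839i)  (+0.2710+0.0000i)·(-0.3173+0.0000i)  (+0.3672+0.1105i)·(+0.0641+0.0839i)  (-0.4253-0.2815i)·(-0.1024+0.3751i)  (+0.1515+0.1821i)·(-0.2377+0.0965i)
Y_3^0(R⁻¹ n̂) = +0.133602-0.000000i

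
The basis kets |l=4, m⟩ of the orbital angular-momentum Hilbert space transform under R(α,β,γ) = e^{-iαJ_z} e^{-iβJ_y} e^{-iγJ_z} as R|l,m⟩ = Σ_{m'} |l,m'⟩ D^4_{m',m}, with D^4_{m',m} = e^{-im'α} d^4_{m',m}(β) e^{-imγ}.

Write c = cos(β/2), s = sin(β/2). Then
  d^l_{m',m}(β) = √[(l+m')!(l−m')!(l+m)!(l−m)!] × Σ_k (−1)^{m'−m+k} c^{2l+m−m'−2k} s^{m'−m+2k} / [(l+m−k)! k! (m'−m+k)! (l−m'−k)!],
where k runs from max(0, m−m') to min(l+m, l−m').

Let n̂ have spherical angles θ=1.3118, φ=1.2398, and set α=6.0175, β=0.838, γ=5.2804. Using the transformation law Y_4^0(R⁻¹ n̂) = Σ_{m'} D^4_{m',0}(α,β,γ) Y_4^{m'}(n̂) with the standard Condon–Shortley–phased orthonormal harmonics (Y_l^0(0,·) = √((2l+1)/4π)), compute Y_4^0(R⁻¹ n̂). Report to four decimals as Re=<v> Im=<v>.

Need the full column D^4_{m',0} for m'=−4..4 at α=6.0175, β=0.838, γ=5.2804.
cos(β/2)=0.913496, sin(β/2)=0.406847
d^4_{-4,0}: single k=4 term ⇒ +0.159625;  D = +0.077654-0.139463i
d^4_{-3,0}: k∈[3..4] ⇒ +0.506864 -0.100540 = +0.406324;  D = +0.283945-0.290644i
d^4_{-2,0}: k∈[2..4] ⇒ +0.912482 -0.482661 +0.035902 = +0.465724;  D = +0.401507-0.235989i
d^4_{-1,0}: k∈[1..4] ⇒ +0.965814 -1.149460 +0.228004 -0.007538 = +0.036821;  D = +0.035529-0.009668i
d^4_{0,0}: k∈[0..4] ⇒ +0.484902 -1.538945 +0.686839 -0.060551 +0.000751 = -0.427005;  D = -0.427005+0.000000i
d^4_{1,0}: k∈[0..3] ⇒ -0.965814 +1.149460 -0.228004 +0.007538 = -0.036821;  D = -0.035529-0.009668i
d^4_{2,0}: k∈[0..2] ⇒ +0.912482 -0.482661 +0.035902 = +0.465724;  D = +0.401507+0.235989i
d^4_{3,0}: k∈[0..1] ⇒ -0.506864 +0.100540 = -0.406324;  D = -0.283945-0.290644i
d^4_{4,0}: single k=0 term ⇒ +0.159625;  D = +0.077654+0.139463i
Y_4^{m'}(θ=1.3118,φ=1.2398) and Σ D·Y over m':
  (+0.0777-0.1395i)·(+0.0944+0.3747i)  (+0.2839-0.2906i)·(-0.2425+0.1581i)  (+0.4015-0.2360i)·(+0.1333+0.1039i)  (+0.0355-0.0097i)·(-0.0967+0.2814i)  (-0.4270+0.0000i)·(+0.1251+0.0000i)  (-0.0355-0.0097i)·(+0.0967+0.2814i)  (+0.4015+0.2360i)·(+0.1333-0.1039i)  (-0.2839-0.2906i)·(+0.2425+0.1581i)  (+0.0777+0.1395i)·(+0.0944-0.3747i)
Y_4^0(R⁻¹ n̂) = +0.174629+0.000000i

Re=0.1746 Im=0.0000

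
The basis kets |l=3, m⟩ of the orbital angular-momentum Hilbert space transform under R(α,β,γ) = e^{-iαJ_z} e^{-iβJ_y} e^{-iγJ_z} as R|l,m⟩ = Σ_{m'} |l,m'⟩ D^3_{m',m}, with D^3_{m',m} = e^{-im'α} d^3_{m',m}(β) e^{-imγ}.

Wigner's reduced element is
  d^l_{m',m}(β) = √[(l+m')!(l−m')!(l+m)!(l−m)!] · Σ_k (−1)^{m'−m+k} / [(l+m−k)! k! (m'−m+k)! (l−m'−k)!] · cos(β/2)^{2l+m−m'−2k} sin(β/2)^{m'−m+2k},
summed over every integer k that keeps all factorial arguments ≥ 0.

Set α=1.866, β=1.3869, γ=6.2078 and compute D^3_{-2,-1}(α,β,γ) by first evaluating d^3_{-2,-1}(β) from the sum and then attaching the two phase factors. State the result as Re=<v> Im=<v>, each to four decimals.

D^3_{-2,-1}(1.866,1.3869,6.2078) = e^{-i·-2·1.866}·d^3_{-2,-1}(1.3869)·e^{-i·-1·6.2078}. Compute d first:
With c≡cos(β/2)=0.769045 and s≡sin(β/2)=0.639194, N=[1·120·2·24]^{1/2}=75.894664
k∈{1,2} keeps every argument non-negative
  k=1: (−1)^0·75.8947/(24)·0.7690^5·0.6392^1 = +0.543742
  k=2: (−1)^1·75.8947/(12)·0.7690^3·0.6392^3 = -0.751250
d^3_{-2,-1}(1.3869) = +0.543742 -0.751250 = -0.207508
Phases: e^{-i·(-2)·1.866}=-0.830714-0.556699i, e^{-i·(-1)·6.2078}=+0.997160-0.075314i ⇒ D=+0.180590+0.102209i

Re=0.1806 Im=0.1022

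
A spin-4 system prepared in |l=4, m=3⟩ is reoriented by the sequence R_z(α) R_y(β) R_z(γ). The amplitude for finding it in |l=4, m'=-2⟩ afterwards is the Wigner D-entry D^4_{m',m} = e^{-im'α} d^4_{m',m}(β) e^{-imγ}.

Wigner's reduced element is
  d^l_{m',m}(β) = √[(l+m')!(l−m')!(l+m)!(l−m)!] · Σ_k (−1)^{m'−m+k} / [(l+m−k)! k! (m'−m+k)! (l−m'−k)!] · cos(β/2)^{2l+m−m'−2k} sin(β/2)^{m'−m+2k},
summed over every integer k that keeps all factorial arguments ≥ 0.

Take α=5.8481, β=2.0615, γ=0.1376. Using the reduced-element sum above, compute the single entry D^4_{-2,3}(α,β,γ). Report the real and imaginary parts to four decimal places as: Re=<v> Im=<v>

Split into d^4_{-2,3}(β=2.0615) × two z-phases.
Half-angle: c=0.514176, s=0.857685. N=√(2·720·5040·1)=2693.993318
k: max(0,(3)−(-2))=5 … min(4+(3),4−(-2))=6
  k=5: (−1)^0·2693.9933/(240)·0.5142^3·0.8577^5 = +0.708205
  k=6: (−1)^1·2693.9933/(720)·0.5142^1·0.8577^7 = -0.656855
d^4_{-2,3}(2.0615) = +0.708205 -0.656855 = +0.051349
D = (+0.644696-0.764439i)·(+0.051349)·(+0.916001-0.401176i) = +0.014576-0.049237i

Re=0.0146 Im=-0.0492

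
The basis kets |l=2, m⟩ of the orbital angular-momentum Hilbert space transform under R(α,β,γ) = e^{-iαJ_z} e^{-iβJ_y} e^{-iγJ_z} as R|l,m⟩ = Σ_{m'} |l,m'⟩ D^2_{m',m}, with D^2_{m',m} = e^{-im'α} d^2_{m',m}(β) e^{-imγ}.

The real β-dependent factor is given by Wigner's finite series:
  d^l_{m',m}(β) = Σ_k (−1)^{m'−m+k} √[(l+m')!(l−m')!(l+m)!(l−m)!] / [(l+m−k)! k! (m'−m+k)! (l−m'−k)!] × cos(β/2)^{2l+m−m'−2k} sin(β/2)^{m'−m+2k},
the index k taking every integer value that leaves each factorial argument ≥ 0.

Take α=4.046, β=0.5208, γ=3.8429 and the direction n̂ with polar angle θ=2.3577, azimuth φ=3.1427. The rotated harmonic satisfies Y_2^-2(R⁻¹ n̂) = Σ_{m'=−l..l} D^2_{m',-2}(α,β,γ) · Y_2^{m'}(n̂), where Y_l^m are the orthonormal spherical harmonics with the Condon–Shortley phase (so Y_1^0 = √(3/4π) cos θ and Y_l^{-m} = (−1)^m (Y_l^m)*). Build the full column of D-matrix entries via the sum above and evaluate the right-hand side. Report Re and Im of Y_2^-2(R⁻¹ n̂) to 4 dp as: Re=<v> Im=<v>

Need the full column D^2_{m',-2} for m'=−2..2 at α=4.046, β=0.5208, γ=3.8429.
cos(β/2)=0.966287, sin(β/2)=0.257467
d^2_{-2,-2}: single k=0 term ⇒ +0.871816;  D = -0.869691-0.060835i
d^2_{-1,-2}: single k=0 term ⇒ -0.464590;  D = -0.311971+0.344265i
d^2_{0,-2}: single k=0 term ⇒ +0.151611;  D = +0.025378+0.149472i
d^2_{1,-2}: single k=0 term ⇒ -0.032984;  D = +0.028974+0.015761i
d^2_{2,-2}: single k=0 term ⇒ +0.004394;  D = +0.004037-0.001736i
Y_2^{m'}(θ=2.3577,φ=3.1427) and Σ D·Y over m':
  (-0.8697-0.0608i)·(+0.1926-0.0004i)  (-0.3120+0.3443i)·(+0.3863-0.0004i)  (+0.0254+0.1495i)·(+0.1591+0.0000i)  (+0.0290+0.0158i)·(-0.3863-0.0004i)  (+0.0040-0.0017i)·(+0.1926+0.0004i)
Y_2^-2(R⁻¹ n̂) = -0.294217+0.139121i

Re=-0.2942 Im=0.1391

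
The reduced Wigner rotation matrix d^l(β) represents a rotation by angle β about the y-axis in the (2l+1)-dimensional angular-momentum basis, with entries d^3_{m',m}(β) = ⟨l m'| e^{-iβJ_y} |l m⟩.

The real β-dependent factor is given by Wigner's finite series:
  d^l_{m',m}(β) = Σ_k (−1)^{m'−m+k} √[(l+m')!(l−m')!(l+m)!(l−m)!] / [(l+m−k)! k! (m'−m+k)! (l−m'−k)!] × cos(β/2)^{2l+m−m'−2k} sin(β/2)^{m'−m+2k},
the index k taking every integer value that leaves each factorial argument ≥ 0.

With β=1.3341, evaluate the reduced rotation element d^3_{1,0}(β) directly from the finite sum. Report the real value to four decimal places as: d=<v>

d=0.3052

d^3_{1,0}(β=1.3341) via Wigner's sum:
With c≡cos(β/2)=0.785650 and s≡sin(β/2)=0.618671, N=[24·2·6·6]^{1/2}=41.569219
The bounds max(0,m−m')=0 and min(l+m,l−m')=2 give 3 terms
  k=0: (−1)^1·41.5692/(12)·0.7857^5·0.6187^1 = -0.641500
  k=1: (−1)^2·41.5692/(4)·0.7857^3·0.6187^3 = +1.193380
  k=2: (−1)^3·41.5692/(12)·0.7857^1·0.6187^5 = -0.246671
d^3_{1,0}(1.3341) = -0.641500 +1.193380 -0.246671 = +0.305209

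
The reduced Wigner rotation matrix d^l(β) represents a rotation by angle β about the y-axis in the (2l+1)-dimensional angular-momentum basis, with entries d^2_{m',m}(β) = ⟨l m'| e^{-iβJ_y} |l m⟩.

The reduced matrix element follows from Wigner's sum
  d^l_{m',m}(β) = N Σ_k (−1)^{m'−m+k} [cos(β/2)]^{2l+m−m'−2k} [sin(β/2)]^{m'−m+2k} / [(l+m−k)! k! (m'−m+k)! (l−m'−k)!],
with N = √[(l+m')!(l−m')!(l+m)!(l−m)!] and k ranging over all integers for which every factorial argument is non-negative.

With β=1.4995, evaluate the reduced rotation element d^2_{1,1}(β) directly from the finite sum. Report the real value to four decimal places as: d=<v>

d^2_{1,1}(β=1.4995) via Wigner's sum:
c=cos(1.4995/2)=0.731859, s=sin(1.4995/2)=0.681456; N=√[6·1·6·1]=6.000000
k∈{0,1} keeps every argument non-negative
  k=0: (−1)^0·6.0000/(6)·0.7319^4·0.6815^0 = +0.286887
  k=1: (−1)^1·6.0000/(2)·0.7319^2·0.6815^2 = -0.746194
d^2_{1,1}(1.4995) = +0.286887 -0.746194 = -0.459307

d=-0.4593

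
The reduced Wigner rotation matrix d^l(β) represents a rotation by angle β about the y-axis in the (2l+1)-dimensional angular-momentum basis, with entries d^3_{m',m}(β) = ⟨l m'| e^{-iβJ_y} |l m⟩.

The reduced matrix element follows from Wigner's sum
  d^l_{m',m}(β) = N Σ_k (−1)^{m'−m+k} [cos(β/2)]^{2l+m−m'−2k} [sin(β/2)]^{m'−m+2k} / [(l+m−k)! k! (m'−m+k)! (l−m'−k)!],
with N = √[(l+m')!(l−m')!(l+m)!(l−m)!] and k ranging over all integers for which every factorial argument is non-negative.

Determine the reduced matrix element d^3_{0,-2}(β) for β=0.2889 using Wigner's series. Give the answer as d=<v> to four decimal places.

d^3_{0,-2}(β=0.2889) via Wigner's sum:
Half-angle: c=0.989585, s=0.143948. N=√(6·6·1·120)=65.726707
k: max(0,(-2)−(0))=0 … min(3+(-2),3−(0))=1
  k=0: (−1)^2·65.7267/(12)·0.9896^4·0.1439^2 = +0.108839
  k=1: (−1)^3·65.7267/(12)·0.9896^2·0.1439^4 = -0.002303
d^3_{0,-2}(0.2889) = +0.108839 -0.002303 = +0.106536

d=0.1065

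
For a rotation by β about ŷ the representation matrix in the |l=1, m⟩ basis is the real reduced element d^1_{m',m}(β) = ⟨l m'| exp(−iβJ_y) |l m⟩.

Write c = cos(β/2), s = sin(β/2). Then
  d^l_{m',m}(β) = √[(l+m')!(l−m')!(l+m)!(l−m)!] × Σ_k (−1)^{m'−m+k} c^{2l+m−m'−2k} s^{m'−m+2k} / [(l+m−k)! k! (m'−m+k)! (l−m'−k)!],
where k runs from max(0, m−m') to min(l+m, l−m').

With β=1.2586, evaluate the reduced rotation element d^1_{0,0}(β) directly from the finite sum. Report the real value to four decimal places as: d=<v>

d^1_{0,0}(β=1.2586) via Wigner's sum:
Half-angle: c=0.808440, s=0.588579. N=√(1·1·1·1)=1.000000
Admissible k: 0..1 (factorial args all ≥0)
  k=0: (−1)^0·1.0000/(1)·0.8084^2·0.5886^0 = +0.653575
  k=1: (−1)^1·1.0000/(1)·0.8084^0·0.5886^2 = -0.346425
d^1_{0,0}(1.2586) = +0.653575 -0.346425 = +0.307150

d=0.3071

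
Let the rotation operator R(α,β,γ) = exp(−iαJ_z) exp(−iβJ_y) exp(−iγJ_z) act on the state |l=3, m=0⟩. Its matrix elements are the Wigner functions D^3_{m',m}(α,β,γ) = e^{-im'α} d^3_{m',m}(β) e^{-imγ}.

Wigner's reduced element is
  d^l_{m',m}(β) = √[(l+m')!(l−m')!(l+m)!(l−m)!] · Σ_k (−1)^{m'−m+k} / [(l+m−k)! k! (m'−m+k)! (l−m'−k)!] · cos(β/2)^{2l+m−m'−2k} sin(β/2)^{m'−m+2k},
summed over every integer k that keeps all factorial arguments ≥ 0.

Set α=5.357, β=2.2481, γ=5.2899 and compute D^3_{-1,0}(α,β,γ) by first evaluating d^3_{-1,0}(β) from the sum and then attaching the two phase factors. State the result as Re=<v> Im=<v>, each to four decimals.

Re=0.1954 Im=-0.2599

D^3_{-1,0}(5.357,2.2481,5.2899) = e^{-i·-1·5.357}·d^3_{-1,0}(2.2481)·e^{-i·0·5.2899}. Compute d first:
c=cos(2.2481/2)=0.432033, s=sin(2.2481/2)=0.901858; N=√[2·24·6·6]=41.569219
The bounds max(0,m−m')=1 and min(l+m,l−m')=3 give 3 terms
  k=1: (−1)^0·41.5692/(12)·0.4320^5·0.9019^1 = +0.047024
  k=2: (−1)^1·41.5692/(4)·0.4320^3·0.9019^3 = -0.614721
  k=3: (−1)^2·41.5692/(12)·0.4320^1·0.9019^5 = +0.892890
d^3_{-1,0}(2.2481) = +0.047024 -0.614721 +0.892890 = +0.325192
Attach z-rotation phases: D = e^{-i(-1)(5.357)}·(+0.325192)·e^{-i(0)(5.2899)} = +0.195404-0.259937i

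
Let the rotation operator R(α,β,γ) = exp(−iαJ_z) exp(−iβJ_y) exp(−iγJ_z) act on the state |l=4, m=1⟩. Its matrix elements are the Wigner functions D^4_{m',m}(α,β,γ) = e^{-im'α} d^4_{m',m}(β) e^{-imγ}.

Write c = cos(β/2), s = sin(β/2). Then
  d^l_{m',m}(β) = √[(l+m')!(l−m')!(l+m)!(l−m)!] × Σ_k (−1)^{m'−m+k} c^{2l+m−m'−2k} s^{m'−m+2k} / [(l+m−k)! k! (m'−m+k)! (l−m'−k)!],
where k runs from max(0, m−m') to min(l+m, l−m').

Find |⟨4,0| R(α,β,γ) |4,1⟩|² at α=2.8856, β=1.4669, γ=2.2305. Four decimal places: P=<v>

First d^4_{0,1}(β=1.4669), then the phase factors e^{-i(0)α} and e^{-i(1)γ}:
With c≡cos(β/2)=0.742869 and s≡sin(β/2)=0.669437, N=[24·24·120·6]^{1/2}=643.987578
Admissible k: 1..4 (factorial args all ≥0)
  k=1: (−1)^0·643.9876/(144)·0.7429^7·0.6694^1 = +0.373776
  k=2: (−1)^1·643.9876/(24)·0.7429^5·0.6694^3 = -1.821195
  k=3: (−1)^2·643.9876/(24)·0.7429^3·0.6694^5 = +1.478940
  k=4: (−1)^3·643.9876/(144)·0.7429^1·0.6694^7 = -0.200167
d^4_{0,1}(1.4669) = +0.373776 -1.821195 +1.478940 -0.200167 = -0.168647
|D^4_{0,1}|² = |d^4_{0,1}(β)|² = (-0.168647)² = 0.028442 (the z-rotation phases have unit modulus)

P=0.0284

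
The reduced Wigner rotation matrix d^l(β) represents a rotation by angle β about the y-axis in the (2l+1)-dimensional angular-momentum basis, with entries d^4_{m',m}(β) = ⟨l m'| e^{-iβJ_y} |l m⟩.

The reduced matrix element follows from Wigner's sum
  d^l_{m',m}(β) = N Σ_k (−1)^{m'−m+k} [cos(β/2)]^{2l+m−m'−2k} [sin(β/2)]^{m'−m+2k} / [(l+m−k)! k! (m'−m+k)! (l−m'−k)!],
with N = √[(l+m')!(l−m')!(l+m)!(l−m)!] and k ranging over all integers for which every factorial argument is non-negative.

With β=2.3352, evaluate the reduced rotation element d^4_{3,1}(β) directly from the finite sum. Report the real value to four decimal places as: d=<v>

d=-0.1999

d^4_{3,1}(β=2.3352) via Wigner's sum:
With c≡cos(β/2)=0.392360 and s≡sin(β/2)=0.919812, N=[5040·1·120·6]^{1/2}=1904.940944
k: max(0,(1)−(3))=0 … min(4+(1),4−(3))=1
  k=0: (−1)^2·1904.9409/(240)·0.3924^6·0.9198^2 = +0.024501
  k=1: (−1)^3·1904.9409/(144)·0.3924^4·0.9198^4 = -0.224417
d^4_{3,1}(2.3352) = +0.024501 -0.224417 = -0.199916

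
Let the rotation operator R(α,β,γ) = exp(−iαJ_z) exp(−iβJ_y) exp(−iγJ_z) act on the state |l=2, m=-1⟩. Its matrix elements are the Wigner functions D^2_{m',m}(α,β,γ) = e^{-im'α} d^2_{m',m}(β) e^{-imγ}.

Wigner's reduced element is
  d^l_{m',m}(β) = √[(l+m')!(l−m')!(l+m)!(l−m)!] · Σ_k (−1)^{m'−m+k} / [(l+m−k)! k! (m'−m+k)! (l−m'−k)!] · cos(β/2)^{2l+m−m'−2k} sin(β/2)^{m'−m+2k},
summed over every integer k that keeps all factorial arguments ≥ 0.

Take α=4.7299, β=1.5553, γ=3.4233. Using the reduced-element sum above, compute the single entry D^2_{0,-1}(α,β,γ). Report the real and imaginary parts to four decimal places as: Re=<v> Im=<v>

D^2_{0,-1}(4.7299,1.5553,3.4233) = e^{-i·0·4.7299}·d^2_{0,-1}(1.5553)·e^{-i·-1·3.4233}. Compute d first:
c=cos(1.5553/2)=0.712564, s=sin(1.5553/2)=0.701607; N=√[2·2·1·6]=4.898979
k: max(0,(-1)−(0))=0 … min(2+(-1),2−(0))=1
  k=0: (−1)^1·4.8990/(2)·0.7126^3·0.7016^1 = -0.621787
  k=1: (−1)^2·4.8990/(2)·0.7126^1·0.7016^3 = +0.602811
d^2_{0,-1}(1.5553) = -0.621787 +0.602811 = -0.018976
D = (+1.000000+0.000000i)·(-0.018976)·(-0.960582-0.277996i) = +0.018228+0.005275i

Re=0.0182 Im=0.0053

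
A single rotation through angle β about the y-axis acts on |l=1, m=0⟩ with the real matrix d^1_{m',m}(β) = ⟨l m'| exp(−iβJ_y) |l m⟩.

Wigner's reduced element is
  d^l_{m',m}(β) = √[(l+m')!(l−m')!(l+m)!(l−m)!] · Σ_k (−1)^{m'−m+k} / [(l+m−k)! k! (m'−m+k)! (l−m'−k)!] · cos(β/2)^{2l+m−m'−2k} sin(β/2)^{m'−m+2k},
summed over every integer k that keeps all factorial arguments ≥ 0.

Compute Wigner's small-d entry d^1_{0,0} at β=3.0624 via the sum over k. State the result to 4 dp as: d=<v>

d=-0.9969

d^1_{0,0}(β=3.0624) via Wigner's sum:
Half-angle: c=0.039586, s=0.999216. N=√(1·1·1·1)=1.000000
k: max(0,(0)−(0))=0 … min(1+(0),1−(0))=1
  k=0: (−1)^0·1.0000/(1)·0.0396^2·0.9992^0 = +0.001567
  k=1: (−1)^1·1.0000/(1)·0.0396^0·0.9992^2 = -0.998433
d^1_{0,0}(3.0624) = +0.001567 -0.998433 = -0.996866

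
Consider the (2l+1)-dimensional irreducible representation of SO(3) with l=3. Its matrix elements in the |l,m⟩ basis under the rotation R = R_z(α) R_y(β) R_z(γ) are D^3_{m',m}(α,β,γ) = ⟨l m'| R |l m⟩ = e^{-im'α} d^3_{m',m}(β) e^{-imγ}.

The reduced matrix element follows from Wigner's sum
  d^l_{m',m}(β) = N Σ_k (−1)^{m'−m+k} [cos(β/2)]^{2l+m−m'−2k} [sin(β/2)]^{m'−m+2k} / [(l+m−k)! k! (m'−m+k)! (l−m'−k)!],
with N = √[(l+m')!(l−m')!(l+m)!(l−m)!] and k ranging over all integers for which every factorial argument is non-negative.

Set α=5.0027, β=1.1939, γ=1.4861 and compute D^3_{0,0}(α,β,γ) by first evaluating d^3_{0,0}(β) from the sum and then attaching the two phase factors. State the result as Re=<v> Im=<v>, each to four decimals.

First d^3_{0,0}(β=1.1939), then the phase factors e^{-i(0)α} and e^{-i(0)γ}:
With c≡cos(β/2)=0.827054 and s≡sin(β/2)=0.562123, N=[6·6·6·6]^{1/2}=36.000000
The bounds max(0,m−m')=0 and min(l+m,l−m')=3 give 4 terms
  k=0: (−1)^0·36.0000/(36)·0.8271^6·0.5621^0 = +0.320039
  k=1: (−1)^1·36.0000/(4)·0.8271^4·0.5621^2 = -1.330577
  k=2: (−1)^2·36.0000/(4)·0.8271^2·0.5621^4 = +0.614659
  k=3: (−1)^3·36.0000/(36)·0.8271^0·0.5621^6 = -0.031549
d^3_{0,0}(1.1939) = +0.320039 -1.330577 +0.614659 -0.031549 = -0.427428
D = (+1.000000+0.000000i)·(-0.427428)·(+1.000000+0.000000i) = -0.427428+0.000000i

Re=-0.4274 Im=0.0000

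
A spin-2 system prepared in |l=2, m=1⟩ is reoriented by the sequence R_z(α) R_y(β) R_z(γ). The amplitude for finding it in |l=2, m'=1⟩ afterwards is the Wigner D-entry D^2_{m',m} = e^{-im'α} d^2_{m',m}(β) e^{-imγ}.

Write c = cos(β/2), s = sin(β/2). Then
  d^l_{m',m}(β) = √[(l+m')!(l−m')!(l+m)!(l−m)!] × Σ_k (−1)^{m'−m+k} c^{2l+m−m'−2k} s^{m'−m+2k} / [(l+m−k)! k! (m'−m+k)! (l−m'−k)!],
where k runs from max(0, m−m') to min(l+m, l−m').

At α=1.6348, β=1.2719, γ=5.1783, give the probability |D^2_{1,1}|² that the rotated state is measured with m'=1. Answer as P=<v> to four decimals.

P=0.0708

Split into d^2_{1,1}(β=1.2719) × two z-phases.
c=cos(1.2719/2)=0.804508, s=sin(1.2719/2)=0.593942; N=√[6·1·6·1]=6.000000
k∈{0,1} keeps every argument non-negative
  k=0: (−1)^0·6.0000/(6)·0.8045^4·0.5939^0 = +0.418910
  k=1: (−1)^1·6.0000/(2)·0.8045^2·0.5939^2 = -0.684967
d^2_{1,1}(1.2719) = +0.418910 -0.684967 = -0.266057
|D^2_{1,1}|² = |d^2_{1,1}(β)|² = (-0.266057)² = 0.070786 (the z-rotation phases have unit modulus)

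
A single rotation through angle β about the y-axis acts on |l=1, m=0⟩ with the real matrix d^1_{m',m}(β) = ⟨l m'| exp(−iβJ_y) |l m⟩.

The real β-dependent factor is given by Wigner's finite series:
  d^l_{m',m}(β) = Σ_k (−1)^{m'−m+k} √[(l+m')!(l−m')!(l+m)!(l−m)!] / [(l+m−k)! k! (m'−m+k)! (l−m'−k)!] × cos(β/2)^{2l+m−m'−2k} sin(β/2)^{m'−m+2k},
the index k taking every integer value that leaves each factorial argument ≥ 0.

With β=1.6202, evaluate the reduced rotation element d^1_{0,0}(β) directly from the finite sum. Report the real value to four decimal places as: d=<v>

d^1_{0,0}(β=1.6202) via Wigner's sum:
c=cos(1.6202/2)=0.689426, s=sin(1.6202/2)=0.724356; N=√[1·1·1·1]=1.000000
The bounds max(0,m−m')=0 and min(l+m,l−m')=1 give 2 terms
  k=0: (−1)^0·1.0000/(1)·0.6894^2·0.7244^0 = +0.475308
  k=1: (−1)^1·1.0000/(1)·0.6894^0·0.7244^2 = -0.524692
d^1_{0,0}(1.6202) = +0.475308 -0.524692 = -0.049384

d=-0.0494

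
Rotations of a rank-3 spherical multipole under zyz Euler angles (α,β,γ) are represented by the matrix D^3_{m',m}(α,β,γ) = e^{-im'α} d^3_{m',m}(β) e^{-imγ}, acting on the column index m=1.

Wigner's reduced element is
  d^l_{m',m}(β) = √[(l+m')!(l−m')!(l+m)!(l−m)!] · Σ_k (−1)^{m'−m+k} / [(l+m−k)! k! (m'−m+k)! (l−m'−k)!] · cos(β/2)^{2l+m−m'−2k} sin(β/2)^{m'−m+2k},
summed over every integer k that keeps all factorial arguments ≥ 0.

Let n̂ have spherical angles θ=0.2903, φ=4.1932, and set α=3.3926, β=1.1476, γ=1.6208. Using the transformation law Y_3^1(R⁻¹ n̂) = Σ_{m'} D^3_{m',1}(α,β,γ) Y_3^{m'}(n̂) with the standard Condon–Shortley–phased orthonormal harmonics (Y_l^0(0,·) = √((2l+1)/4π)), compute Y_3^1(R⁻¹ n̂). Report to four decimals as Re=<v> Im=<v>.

Re=-0.0518 Im=-0.1651

Need the full column D^3_{m',1} for m'=−3..3 at α=3.3926, β=1.1476, γ=1.6208.
cos(β/2)=0.839844, sin(β/2)=0.542827
d^3_{-3,1}: single k=4 term ⇒ +0.237187;  D = -0.153347+0.180948i
d^3_{-2,1}: k∈[3..4] ⇒ +0.599255 -0.125172 = +0.474083;  D = +0.207068-0.426471i
d^3_{-1,1}: k∈[2..4] ⇒ +0.879569 -0.489931 +0.025584 = +0.415222;  D = -0.082900+0.406863i
d^3_{0,1}: k∈[1..3] ⇒ +0.785681 -0.984676 +0.137119 = -0.061876;  D = +0.003093+0.061799i
d^3_{1,1}: k∈[0..2] ⇒ +0.350908 -1.172758 +0.367448 = -0.454403;  D = -0.134724-0.433972i
d^3_{2,1}: k∈[0..1] ⇒ -0.717225 +0.599255 = -0.117971;  D = +0.061865+0.100448i
d^3_{3,1}: single k=0 term ⇒ +0.567759;  D = +0.408481+0.394328i
Y_3^{m'}(θ=0.2903,φ=4.1932) and Σ D·Y over m':
  (-0.1533+0.1809i)·(+0.0098-0.0001i)  (+0.2071-0.4265i)·(-0.0407-0.0691i)  (-0.0829+0.4069i)·(-0.1648+0.2884i)  (+0.0031+0.0618i)·(+0.5686+0.0000i)  (-0.1347-0.4340i)·(+0.1648+0.2884i)  (+0.0619+0.1004i)·(-0.0407+0.0691i)  (+0.4085+0.3943i)·(-0.0098-0.0001i)
Y_3^1(R⁻¹ n̂) = -0.051763-0.165059i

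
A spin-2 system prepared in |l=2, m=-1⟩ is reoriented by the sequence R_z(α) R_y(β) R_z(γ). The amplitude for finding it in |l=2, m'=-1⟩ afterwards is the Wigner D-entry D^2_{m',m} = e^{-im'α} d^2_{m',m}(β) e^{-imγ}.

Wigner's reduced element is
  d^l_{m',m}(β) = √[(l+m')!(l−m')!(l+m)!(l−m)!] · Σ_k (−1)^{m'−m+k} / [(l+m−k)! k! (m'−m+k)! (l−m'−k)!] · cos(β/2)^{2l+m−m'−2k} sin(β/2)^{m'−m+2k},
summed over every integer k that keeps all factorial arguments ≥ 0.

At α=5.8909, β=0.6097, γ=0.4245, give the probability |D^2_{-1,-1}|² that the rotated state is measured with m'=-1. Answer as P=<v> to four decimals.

Split into d^2_{-1,-1}(β=0.6097) × two z-phases.
With c≡cos(β/2)=0.953892 and s≡sin(β/2)=0.300150, N=[1·6·1·6]^{1/2}=6.000000
The bounds max(0,m−m')=0 and min(l+m,l−m')=1 give 2 terms
  k=0: (−1)^0·6.0000/(6)·0.9539^4·0.3002^0 = +0.827936
  k=1: (−1)^1·6.0000/(2)·0.9539^2·0.3002^2 = -0.245922
d^2_{-1,-1}(0.6097) = +0.827936 -0.245922 = +0.582014
|D^2_{-1,-1}|² = |d^2_{-1,-1}(β)|² = (+0.582014)² = 0.338741 (the z-rotation phases have unit modulus)

P=0.3387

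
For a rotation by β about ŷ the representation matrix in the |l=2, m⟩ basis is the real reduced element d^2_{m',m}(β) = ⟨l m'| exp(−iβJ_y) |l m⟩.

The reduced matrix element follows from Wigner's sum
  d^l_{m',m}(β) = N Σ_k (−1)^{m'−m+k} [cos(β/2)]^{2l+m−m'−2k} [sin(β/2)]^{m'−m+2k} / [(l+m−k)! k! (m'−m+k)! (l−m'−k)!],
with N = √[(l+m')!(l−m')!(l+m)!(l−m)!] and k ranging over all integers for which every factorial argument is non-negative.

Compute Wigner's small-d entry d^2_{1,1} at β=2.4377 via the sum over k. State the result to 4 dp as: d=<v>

d^2_{1,1}(β=2.4377) via Wigner's sum:
c=cos(2.4377/2)=0.344725, s=sin(2.4377/2)=0.938704; N=√[6·1·6·1]=6.000000
k∈{0,1} keeps every argument non-negative
  k=0: (−1)^0·6.0000/(6)·0.3447^4·0.9387^0 = +0.014122
  k=1: (−1)^1·6.0000/(2)·0.3447^2·0.9387^2 = -0.314141
d^2_{1,1}(2.4377) = +0.014122 -0.314141 = -0.300019

d=-0.3000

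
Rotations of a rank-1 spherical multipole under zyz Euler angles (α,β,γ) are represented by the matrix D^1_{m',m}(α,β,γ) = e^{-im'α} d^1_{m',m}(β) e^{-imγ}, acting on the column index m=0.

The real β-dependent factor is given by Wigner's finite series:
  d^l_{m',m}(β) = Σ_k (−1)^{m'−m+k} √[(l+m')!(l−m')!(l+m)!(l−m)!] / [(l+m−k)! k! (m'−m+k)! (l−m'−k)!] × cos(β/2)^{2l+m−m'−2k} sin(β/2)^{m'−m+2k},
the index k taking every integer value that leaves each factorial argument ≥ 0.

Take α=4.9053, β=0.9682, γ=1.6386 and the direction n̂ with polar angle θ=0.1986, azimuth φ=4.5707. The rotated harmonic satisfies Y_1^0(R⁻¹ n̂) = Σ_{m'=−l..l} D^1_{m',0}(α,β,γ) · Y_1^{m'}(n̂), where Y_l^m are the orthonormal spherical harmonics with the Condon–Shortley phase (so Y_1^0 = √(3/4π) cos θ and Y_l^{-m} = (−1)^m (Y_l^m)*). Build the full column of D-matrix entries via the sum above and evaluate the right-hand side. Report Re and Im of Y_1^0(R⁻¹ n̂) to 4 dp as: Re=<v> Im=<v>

Re=0.3465 Im=0.0000

Need the full column D^1_{m',0} for m'=−1..1 at α=4.9053, β=0.9682, γ=1.6386.
cos(β/2)=0.885094, sin(β/2)=0.465412
d^1_{-1,0}: single k=1 term ⇒ +0.582562;  D = +0.111687-0.571755i
d^1_{0,0}: k∈[0..1] ⇒ +0.783392 -0.216608 = +0.566783;  D = +0.566783+0.000000i
d^1_{1,0}: single k=0 term ⇒ -0.582562;  D = -0.111687-0.571755i
Y_1^{m'}(θ=0.1986,φ=4.5707) and Σ D·Y over m':
  (+0.1117-0.5718i)·(-0.0096+0.0675i)  (+0.5668+0.0000i)·(+0.4790+0.0000i)  (-0.1117-0.5718i)·(+0.0096+0.0675i)
Y_1^0(R⁻¹ n̂) = +0.346504+0.000000i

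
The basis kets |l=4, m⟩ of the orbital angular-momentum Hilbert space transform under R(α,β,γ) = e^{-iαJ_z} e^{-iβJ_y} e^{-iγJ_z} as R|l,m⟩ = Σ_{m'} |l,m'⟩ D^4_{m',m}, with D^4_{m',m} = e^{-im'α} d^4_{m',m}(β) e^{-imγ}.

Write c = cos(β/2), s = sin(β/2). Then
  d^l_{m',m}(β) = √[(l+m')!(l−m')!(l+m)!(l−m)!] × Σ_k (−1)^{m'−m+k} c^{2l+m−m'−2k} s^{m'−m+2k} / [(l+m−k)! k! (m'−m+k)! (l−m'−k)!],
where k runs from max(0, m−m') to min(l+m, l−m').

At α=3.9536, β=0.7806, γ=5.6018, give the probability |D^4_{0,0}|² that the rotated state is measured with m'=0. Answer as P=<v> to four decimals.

First d^4_{0,0}(β=0.7806), then the phase factors e^{-i(0)α} and e^{-i(0)γ}:
With c≡cos(β/2)=0.924795 and s≡sin(β/2)=0.380466, N=[24·24·24·24]^{1/2}=576.000000
k∈{0,1,2,3,4} keeps every argument non-negative
  k=0: (−1)^0·576.0000/(576)·0.9248^8·0.3805^0 = +0.535012
  k=1: (−1)^1·576.0000/(36)·0.9248^6·0.3805^2 = -1.448852
  k=2: (−1)^2·576.0000/(16)·0.9248^4·0.3805^4 = +0.551756
  k=3: (−1)^3·576.0000/(36)·0.9248^2·0.3805^6 = -0.041505
  k=4: (−1)^4·576.0000/(576)·0.9248^0·0.3805^8 = +0.000439
d^4_{0,0}(0.7806) = +0.535012 -1.448852 +0.551756 -0.041505 +0.000439 = -0.403150
|D^4_{0,0}|² = |d^4_{0,0}(β)|² = (-0.403150)² = 0.162530 (the z-rotation phases have unit modulus)

P=0.1625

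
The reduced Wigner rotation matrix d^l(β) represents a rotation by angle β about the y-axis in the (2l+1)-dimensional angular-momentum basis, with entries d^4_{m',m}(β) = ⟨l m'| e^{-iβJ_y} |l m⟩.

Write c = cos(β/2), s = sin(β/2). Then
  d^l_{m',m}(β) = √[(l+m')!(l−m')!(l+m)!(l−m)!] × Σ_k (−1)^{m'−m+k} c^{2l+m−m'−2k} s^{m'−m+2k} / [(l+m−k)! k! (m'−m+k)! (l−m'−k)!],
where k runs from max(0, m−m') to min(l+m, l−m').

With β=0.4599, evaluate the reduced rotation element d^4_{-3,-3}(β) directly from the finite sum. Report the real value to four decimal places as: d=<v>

d=0.4980

d^4_{-3,-3}(β=0.4599) via Wigner's sum:
With c≡cos(β/2)=0.973678 and s≡sin(β/2)=0.227929, N=[1·5040·1·5040]^{1/2}=5040.000000
k∈{0,1} keeps every argument non-negative
  k=0: (−1)^0·5040.0000/(5040)·0.9737^8·0.2279^0 = +0.807834
  k=1: (−1)^1·5040.0000/(720)·0.9737^6·0.2279^2 = -0.309876
d^4_{-3,-3}(0.4599) = +0.807834 -0.309876 = +0.497958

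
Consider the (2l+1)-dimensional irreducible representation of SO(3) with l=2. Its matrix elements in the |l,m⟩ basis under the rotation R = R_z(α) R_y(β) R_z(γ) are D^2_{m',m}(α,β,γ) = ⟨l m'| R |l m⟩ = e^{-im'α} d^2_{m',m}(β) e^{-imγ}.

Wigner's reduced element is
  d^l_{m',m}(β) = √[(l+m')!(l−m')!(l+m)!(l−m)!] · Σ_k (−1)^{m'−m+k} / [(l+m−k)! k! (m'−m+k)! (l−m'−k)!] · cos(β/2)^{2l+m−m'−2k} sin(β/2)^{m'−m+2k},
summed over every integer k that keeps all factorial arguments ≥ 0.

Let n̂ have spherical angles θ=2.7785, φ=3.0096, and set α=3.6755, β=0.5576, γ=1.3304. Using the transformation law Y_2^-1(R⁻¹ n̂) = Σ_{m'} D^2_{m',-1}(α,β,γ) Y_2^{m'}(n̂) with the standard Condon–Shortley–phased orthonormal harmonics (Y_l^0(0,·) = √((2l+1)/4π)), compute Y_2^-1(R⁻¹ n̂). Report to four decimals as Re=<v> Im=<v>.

Re=0.0194 Im=-0.3804

Need the full column D^2_{m',-1} for m'=−2..2 at α=3.6755, β=0.5576, γ=1.3304.
cos(β/2)=0.961386, sin(β/2)=0.275202
d^2_{-2,-1}: single k=1 term ⇒ +0.489075;  D = -0.360051+0.330996i
d^2_{-1,-1}: k∈[0..1] ⇒ +0.854263 -0.210001 = +0.644263;  D = +0.186395-0.616710i
d^2_{0,-1}: k∈[0..1] ⇒ -0.598993 +0.049083 = -0.549910;  D = -0.130927-0.534096i
d^2_{1,-1}: k∈[0..1] ⇒ +0.210001 -0.005736 = +0.204265;  D = -0.142826-0.146031i
d^2_{2,-1}: single k=0 term ⇒ -0.040076;  D = -0.038702-0.010403i
Y_2^{m'}(θ=2.7785,φ=3.0096) and Σ D·Y over m':
  (-0.3601+0.3310i)·(+0.0470+0.0127i)  (+0.1864-0.6167i)·(+0.2543+0.0338i)  (-0.1309-0.5341i)·(+0.5114+0.0000i)  (-0.1428-0.1460i)·(-0.2543+0.0338i)  (-0.0387-0.0104i)·(+0.0470-0.0127i)
Y_2^-1(R⁻¹ n̂) = +0.019400-0.380364i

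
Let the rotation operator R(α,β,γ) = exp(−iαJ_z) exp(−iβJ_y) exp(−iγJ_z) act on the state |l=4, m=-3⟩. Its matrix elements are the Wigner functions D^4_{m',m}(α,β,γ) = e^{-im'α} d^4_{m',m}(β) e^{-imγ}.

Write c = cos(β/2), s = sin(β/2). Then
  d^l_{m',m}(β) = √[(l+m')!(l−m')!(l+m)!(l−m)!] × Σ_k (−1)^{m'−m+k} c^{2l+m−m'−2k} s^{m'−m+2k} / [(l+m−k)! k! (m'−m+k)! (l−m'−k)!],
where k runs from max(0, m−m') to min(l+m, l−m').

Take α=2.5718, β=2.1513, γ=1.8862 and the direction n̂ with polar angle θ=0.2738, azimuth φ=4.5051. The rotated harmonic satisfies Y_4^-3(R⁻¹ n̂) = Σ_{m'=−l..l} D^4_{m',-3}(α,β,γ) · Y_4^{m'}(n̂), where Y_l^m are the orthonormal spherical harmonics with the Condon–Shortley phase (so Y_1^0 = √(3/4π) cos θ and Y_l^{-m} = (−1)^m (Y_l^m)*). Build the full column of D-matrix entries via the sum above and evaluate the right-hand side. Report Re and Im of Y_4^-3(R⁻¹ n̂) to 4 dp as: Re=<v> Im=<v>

Need the full column D^4_{m',-3} for m'=−4..4 at α=2.5718, β=2.1513, γ=1.8862.
cos(β/2)=0.475160, sin(β/2)=0.879899
d^4_{-4,-3}: single k=1 term ⇒ +0.013610;  D = -0.013227-0.003207i
d^4_{-3,-3}: k∈[0..1] ⇒ +0.002598 -0.062374 = -0.059776;  D = -0.041318-0.043197i
d^4_{-2,-3}: k∈[0..1] ⇒ -0.018004 +0.185219 = +0.167214;  D = -0.032134-0.164098i
d^4_{-1,-3}: k∈[0..1] ⇒ +0.070726 -0.404214 = -0.333489;  D = +0.122588-0.310140i
d^4_{0,-3}: k∈[0..1] ⇒ -0.195238 +0.669498 = +0.474260;  D = +0.384723-0.277329i
d^4_{1,-3}: k∈[0..1] ⇒ +0.404214 -0.831665 = -0.427450;  D = +0.426809-0.023409i
d^4_{2,-3}: k∈[0..1] ⇒ -0.635142 +0.725997 = +0.090855;  D = +0.079071+0.044749i
d^4_{3,-3}: k∈[0..1] ⇒ +0.733459 -0.359305 = +0.374154;  D = -0.174766-0.330830i
d^4_{4,-3}: single k=0 term ⇒ -0.548802;  D = +0.045930-0.546877i
Y_4^{m'}(θ=0.2738,φ=4.5051) and Σ D·Y over m':
  (-0.0132-0.0032i)·(+0.0016+0.0017i)  (-0.0413-0.0432i)·(+0.0139-0.0194i)  (-0.0321-0.1641i)·(-0.1229-0.0541i)  (+0.1226-0.3101i)·(-0.0884+0.4204i)  (+0.3847-0.2773i)·(+0.5567+0.0000i)  (+0.4268-0.0234i)·(+0.0884+0.4204i)  (+0.0791+0.0447i)·(-0.1229+0.0541i)  (-0.1748-0.3308i)·(-0.0139-0.0194i)  (+0.0459-0.5469i)·(+0.0016-0.0017i)
Y_4^-3(R⁻¹ n̂) = +0.357952+0.129790i

Re=0.3580 Im=0.1298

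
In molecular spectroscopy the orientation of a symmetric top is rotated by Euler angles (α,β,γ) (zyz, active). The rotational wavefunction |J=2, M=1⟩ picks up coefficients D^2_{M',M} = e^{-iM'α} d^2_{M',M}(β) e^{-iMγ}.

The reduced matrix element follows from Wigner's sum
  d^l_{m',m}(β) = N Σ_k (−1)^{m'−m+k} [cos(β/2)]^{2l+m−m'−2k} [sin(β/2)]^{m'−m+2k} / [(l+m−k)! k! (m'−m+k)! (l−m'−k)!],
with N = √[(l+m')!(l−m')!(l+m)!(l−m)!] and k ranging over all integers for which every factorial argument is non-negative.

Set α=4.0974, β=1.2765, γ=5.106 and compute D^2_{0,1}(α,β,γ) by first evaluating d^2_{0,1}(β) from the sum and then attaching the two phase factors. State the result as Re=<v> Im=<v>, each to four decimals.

D^2_{0,1}(4.0974,1.2765,5.106) = e^{-i·0·4.0974}·d^2_{0,1}(1.2765)·e^{-i·1·5.106}. Compute d first:
c=cos(1.2765/2)=0.803140, s=sin(1.2765/2)=0.595791; N=√[2·2·6·1]=4.898979
The bounds max(0,m−m')=1 and min(l+m,l−m')=2 give 2 terms
  k=1: (−1)^0·4.8990/(2)·0.8031^3·0.5958^1 = +0.756036
  k=2: (−1)^1·4.8990/(2)·0.8031^1·0.5958^3 = -0.416053
d^2_{0,1}(1.2765) = +0.756036 -0.416053 = +0.339984
D = (+1.000000+0.000000i)·(+0.339984)·(+0.383526+0.923530i) = +0.130393+0.313985i

Re=0.1304 Im=0.3140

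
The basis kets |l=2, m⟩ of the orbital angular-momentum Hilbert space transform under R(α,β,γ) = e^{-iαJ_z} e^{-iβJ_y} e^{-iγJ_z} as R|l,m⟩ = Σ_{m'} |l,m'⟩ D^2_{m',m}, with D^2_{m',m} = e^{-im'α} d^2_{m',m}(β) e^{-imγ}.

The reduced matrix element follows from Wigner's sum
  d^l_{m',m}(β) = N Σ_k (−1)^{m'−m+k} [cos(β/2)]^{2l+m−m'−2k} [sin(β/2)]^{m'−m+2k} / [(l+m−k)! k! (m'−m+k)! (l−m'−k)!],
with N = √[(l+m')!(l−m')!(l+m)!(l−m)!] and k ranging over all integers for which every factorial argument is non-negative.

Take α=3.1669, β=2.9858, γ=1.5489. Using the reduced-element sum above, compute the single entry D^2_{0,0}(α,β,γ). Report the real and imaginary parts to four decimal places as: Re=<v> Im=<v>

Re=0.9639 Im=0.0000

Split into d^2_{0,0}(β=2.9858) × two z-phases.
c=cos(2.9858/2)=0.077818, s=sin(2.9858/2)=0.996968; N=√[2·2·2·2]=4.000000
Admissible k: 0..2 (factorial args all ≥0)
  k=0: (−1)^0·4.0000/(4)·0.0778^4·0.9970^0 = +0.000037
  k=1: (−1)^1·4.0000/(1)·0.0778^2·0.9970^2 = -0.024076
  k=2: (−1)^2·4.0000/(4)·0.0778^0·0.9970^4 = +0.987926
d^2_{0,0}(2.9858) = +0.000037 -0.024076 +0.987926 = +0.963887
Phases: e^{-i·(0)·3.1669}=+1.000000+0.000000i, e^{-i·(0)·1.5489}=+1.000000+0.000000i ⇒ D=+0.963887+0.000000i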